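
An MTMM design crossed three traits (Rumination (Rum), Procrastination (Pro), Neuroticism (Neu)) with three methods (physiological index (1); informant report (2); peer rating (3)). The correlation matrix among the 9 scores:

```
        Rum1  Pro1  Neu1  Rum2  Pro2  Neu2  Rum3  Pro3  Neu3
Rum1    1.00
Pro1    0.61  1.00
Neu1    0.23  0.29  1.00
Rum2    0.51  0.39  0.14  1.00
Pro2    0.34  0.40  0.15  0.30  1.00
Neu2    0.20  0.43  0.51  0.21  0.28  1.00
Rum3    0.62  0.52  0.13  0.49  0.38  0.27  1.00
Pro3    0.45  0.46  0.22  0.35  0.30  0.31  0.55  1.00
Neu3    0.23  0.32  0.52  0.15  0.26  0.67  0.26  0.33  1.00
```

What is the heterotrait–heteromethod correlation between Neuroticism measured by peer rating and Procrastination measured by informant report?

Different traits and methods: r(Neu3, Pro2) = 0.26.

0.26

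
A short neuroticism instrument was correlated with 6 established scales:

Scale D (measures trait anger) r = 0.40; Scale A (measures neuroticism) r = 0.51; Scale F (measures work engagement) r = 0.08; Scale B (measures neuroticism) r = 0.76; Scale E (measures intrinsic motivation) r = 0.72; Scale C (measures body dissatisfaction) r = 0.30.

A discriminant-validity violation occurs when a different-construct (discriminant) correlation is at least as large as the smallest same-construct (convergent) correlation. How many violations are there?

1

Convergent (same construct = neuroticism): Scale A, Scale B.
Smallest convergent = 0.51. Discriminant values: 0.40, 0.08, 0.72, 0.30; count ≥ 0.51 → 1.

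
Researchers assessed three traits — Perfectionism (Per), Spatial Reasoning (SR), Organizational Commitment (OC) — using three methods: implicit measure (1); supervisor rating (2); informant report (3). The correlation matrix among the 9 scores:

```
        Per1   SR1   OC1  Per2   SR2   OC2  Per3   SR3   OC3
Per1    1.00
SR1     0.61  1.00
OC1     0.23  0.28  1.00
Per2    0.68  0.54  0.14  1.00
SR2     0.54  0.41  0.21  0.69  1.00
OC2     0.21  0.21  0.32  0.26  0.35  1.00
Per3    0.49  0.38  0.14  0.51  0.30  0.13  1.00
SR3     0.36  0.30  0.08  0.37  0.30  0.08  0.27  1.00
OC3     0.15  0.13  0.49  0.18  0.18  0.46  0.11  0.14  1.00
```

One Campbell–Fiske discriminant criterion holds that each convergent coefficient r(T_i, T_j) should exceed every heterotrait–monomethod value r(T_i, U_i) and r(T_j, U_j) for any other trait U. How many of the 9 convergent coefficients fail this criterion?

7

Checking each validity diagonal entry against its comparison values:
Per (methods 1·2): 0.68 vs {0.61, 0.69, 0.23, 0.26} → fail.
Per (methods 1·3): 0.49 vs {0.61, 0.27, 0.23, 0.11} → fail.
Per (methods 2·3): 0.51 vs {0.69, 0.27, 0.26, 0.11} → fail.
SR (methods 1·2): 0.41 vs {0.61, 0.69, 0.28, 0.35} → fail.
SR (methods 1·3): 0.30 vs {0.61, 0.27, 0.28, 0.14} → fail.
SR (methods 2·3): 0.30 vs {0.69, 0.27, 0.35, 0.14} → fail.
OC (methods 1·2): 0.32 vs {0.23, 0.26, 0.28, 0.35} → fail.
OC (methods 1·3): 0.49 vs {0.23, 0.11, 0.28, 0.14} → pass.
OC (methods 2·3): 0.46 vs {0.26, 0.11, 0.35, 0.14} → pass.
7 of 9 fail.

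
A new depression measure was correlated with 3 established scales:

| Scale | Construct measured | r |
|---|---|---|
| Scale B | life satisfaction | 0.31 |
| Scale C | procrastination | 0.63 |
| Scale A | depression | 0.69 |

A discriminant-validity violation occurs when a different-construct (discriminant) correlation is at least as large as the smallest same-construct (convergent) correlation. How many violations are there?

0

Convergent (same construct = depression): Scale A.
Smallest convergent = 0.69. Discriminant values: 0.31, 0.63; count ≥ 0.69 → 0.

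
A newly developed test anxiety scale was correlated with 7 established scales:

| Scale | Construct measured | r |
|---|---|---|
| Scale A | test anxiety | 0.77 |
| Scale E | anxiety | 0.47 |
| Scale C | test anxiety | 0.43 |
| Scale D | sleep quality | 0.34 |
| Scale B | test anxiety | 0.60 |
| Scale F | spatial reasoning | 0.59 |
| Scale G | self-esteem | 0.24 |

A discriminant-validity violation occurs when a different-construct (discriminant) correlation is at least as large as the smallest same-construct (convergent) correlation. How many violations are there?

Convergent (same construct = test anxiety): Scale A, Scale C, Scale B.
Smallest convergent = 0.43. Discriminant values: 0.47, 0.34, 0.59, 0.24; count ≥ 0.43 → 2.

2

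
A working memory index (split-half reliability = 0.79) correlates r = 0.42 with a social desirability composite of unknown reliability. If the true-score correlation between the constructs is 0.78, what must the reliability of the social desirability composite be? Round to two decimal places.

r_true = r_obs / √(r_xx · r_yy) ⇒ 0.78 = 0.42 / √(0.79 · r_yy).
√(0.79 · r_yy) = 0.42 / 0.78 = 0.5385; 0.79 · r_yy = 0.2900; r_yy = 0.2900 / 0.79 ≈ 0.37.

0.37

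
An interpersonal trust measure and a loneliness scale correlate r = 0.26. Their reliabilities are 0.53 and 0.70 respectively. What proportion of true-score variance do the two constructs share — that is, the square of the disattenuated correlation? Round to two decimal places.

0.18

Disattenuated r = 0.26 / √(0.53 × 0.70) = 0.26 / 0.6091 = 0.4269.
Shared true-score variance = 0.4269² = 0.1822 ≈ 0.18.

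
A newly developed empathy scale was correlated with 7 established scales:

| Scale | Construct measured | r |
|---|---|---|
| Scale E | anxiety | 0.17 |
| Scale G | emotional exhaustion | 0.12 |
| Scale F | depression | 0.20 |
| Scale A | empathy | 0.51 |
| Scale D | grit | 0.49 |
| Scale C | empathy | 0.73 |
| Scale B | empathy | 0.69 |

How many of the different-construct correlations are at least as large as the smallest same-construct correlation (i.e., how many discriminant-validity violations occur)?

Convergent (same construct = empathy): Scale A, Scale C, Scale B.
Smallest convergent = 0.51. Discriminant values: 0.17, 0.12, 0.20, 0.49; count ≥ 0.51 → 0.

0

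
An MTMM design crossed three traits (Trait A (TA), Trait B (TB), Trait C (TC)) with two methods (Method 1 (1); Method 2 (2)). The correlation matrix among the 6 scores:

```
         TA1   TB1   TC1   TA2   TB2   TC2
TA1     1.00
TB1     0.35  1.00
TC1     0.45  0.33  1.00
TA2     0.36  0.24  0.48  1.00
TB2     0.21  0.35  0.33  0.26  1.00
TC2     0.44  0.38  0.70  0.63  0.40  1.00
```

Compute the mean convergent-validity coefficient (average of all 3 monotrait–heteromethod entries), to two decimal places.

Convergent values: 0.36, 0.35, 0.70; mean = 1.41/3 = 0.47.

0.47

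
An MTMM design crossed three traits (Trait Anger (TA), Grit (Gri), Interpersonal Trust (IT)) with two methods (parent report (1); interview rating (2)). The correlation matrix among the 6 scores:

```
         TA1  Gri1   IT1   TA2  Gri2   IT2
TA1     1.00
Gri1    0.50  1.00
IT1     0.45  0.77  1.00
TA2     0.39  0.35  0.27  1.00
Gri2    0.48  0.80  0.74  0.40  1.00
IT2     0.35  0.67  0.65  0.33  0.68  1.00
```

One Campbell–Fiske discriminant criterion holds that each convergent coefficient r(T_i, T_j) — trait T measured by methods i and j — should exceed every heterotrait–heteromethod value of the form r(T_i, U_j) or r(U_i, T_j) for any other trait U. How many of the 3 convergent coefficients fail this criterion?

Checking each validity diagonal entry against its comparison values:
TA (methods 1·2): 0.39 vs {0.48, 0.35, 0.35, 0.27} → fail.
Gri (methods 1·2): 0.80 vs {0.35, 0.48, 0.67, 0.74} → pass.
IT (methods 1·2): 0.65 vs {0.27, 0.35, 0.74, 0.67} → fail.
2 of 3 fail.

2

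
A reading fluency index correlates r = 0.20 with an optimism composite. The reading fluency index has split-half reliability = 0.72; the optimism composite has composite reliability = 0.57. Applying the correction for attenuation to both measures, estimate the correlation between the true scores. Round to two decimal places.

r_true = r_obs / √(r_xx · r_yy) = 0.20 / √(0.72 × 0.57) = 0.20 / √0.4104 = 0.20 / 0.6406 ≈ 0.31.

0.31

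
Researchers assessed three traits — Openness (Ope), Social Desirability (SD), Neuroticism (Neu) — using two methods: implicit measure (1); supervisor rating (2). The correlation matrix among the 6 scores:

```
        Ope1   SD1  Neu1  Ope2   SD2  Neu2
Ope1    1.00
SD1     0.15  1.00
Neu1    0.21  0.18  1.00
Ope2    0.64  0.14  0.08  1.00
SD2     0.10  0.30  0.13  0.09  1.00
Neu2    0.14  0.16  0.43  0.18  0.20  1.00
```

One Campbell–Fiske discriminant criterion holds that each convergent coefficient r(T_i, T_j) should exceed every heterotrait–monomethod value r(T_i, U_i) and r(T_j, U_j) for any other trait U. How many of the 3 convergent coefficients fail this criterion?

Checking each validity diagonal entry against its comparison values:
Ope (methods 1·2): 0.64 vs {0.15, 0.09, 0.21, 0.18} → pass.
SD (methods 1·2): 0.30 vs {0.15, 0.09, 0.18, 0.20} → pass.
Neu (methods 1·2): 0.43 vs {0.21, 0.18, 0.18, 0.20} → pass.
0 of 3 fail.

0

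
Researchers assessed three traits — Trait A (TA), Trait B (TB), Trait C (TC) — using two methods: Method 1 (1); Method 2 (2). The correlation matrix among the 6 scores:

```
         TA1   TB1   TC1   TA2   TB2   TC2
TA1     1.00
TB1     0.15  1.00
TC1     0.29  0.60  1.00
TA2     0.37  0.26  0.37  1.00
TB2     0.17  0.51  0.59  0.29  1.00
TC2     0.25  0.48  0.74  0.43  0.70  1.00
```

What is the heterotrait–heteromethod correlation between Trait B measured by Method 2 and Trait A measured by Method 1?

0.17

Different traits and methods: r(TB2, TA1) = 0.17.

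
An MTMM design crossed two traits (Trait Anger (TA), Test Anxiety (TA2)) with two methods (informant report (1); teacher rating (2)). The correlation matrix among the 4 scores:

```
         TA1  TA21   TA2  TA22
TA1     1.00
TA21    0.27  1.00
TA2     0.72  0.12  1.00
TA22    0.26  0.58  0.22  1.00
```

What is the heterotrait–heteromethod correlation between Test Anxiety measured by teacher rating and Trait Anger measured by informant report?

Different traits and methods: r(TA22, TA1) = 0.26.

0.26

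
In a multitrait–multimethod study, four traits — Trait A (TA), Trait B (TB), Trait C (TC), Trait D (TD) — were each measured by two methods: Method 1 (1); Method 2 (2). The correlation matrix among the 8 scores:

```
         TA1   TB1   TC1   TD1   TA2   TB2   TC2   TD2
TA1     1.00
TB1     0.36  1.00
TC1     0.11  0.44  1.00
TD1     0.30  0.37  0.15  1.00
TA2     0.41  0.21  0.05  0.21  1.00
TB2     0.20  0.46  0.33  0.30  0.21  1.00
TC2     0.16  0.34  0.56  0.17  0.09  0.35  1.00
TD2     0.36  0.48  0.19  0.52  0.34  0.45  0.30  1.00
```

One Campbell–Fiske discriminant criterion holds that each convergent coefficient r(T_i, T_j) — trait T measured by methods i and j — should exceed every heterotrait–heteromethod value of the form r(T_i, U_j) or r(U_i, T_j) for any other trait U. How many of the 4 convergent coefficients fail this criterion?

Checking each validity diagonal entry against its comparison values:
TA (methods 1·2): 0.41 vs {0.20, 0.21, 0.16, 0.05, 0.36, 0.21} → pass.
TB (methods 1·2): 0.46 vs {0.21, 0.20, 0.34, 0.33, 0.48, 0.30} → fail.
TC (methods 1·2): 0.56 vs {0.05, 0.16, 0.33, 0.34, 0.19, 0.17} → pass.
TD (methods 1·2): 0.52 vs {0.21, 0.36, 0.30, 0.48, 0.17, 0.19} → pass.
1 of 4 fail.

1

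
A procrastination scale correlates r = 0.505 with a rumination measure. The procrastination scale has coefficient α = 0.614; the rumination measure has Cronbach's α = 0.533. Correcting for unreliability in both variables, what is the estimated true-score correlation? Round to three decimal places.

r_true = r_obs / √(r_xx · r_yy) = 0.505 / √(0.614 × 0.533) = 0.505 / √0.327262 = 0.505 / 0.5721 ≈ 0.883.

0.883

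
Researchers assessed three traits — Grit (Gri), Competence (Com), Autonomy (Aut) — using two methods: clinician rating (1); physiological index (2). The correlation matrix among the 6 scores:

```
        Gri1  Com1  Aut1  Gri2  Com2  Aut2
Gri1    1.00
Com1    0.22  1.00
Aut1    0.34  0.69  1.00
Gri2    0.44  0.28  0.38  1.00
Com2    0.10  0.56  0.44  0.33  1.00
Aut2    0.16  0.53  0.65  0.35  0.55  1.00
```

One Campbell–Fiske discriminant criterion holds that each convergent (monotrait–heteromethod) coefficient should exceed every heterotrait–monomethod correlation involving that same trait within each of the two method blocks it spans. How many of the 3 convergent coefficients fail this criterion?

Convergent coefficients and their comparison sets:
Gri (methods 1·2): 0.44 vs {0.22, 0.33, 0.34, 0.35} → pass.
Com (methods 1·2): 0.56 vs {0.22, 0.33, 0.69, 0.55} → fail.
Aut (methods 1·2): 0.65 vs {0.34, 0.35, 0.69, 0.55} → fail.
2 of 3 fail.

2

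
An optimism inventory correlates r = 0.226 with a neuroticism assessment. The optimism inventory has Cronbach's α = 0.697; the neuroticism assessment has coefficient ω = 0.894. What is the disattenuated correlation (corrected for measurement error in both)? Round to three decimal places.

r_true = r_obs / √(r_xx · r_yy) = 0.226 / √(0.697 × 0.894) = 0.226 / √0.623118 = 0.226 / 0.7894 ≈ 0.286.

0.286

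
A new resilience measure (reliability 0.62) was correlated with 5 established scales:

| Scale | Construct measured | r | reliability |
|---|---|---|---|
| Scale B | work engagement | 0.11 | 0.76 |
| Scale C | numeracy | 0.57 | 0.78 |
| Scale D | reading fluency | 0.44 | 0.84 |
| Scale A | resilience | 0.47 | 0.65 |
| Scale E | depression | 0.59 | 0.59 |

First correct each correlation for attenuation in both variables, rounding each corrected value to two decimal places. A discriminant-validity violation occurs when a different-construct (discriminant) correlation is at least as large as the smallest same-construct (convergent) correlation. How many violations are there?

2

Disattenuated r (r / √(r_scale · r_new)):
  Scale B (disc): 0.11 / √(0.76·0.62) = 0.16
  Scale C (disc): 0.57 / √(0.78·0.62) = 0.82
  Scale D (disc): 0.44 / √(0.84·0.62) = 0.61
  Scale A (conv): 0.47 / √(0.65·0.62) = 0.74
  Scale E (disc): 0.59 / √(0.59·0.62) = 0.98
Smallest convergent = 0.74. Discriminant values: 0.16, 0.82, 0.61, 0.98; count ≥ 0.74 → 2.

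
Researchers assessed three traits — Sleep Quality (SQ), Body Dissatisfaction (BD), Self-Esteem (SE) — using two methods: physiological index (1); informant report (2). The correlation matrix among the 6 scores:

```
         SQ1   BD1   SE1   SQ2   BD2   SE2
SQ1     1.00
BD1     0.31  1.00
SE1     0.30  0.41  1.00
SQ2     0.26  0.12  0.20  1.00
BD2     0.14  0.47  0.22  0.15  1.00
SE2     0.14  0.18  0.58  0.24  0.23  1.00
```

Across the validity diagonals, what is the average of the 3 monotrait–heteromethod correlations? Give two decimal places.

0.44

Convergent values: 0.26, 0.47, 0.58; mean = 1.31/3 = 0.44.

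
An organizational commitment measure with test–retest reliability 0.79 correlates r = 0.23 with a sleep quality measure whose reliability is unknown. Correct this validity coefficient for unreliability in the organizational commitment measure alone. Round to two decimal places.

0.26

Single correction: r_c = r_obs / √r_xx = 0.23 / √0.79 = 0.23 / 0.8888 ≈ 0.26.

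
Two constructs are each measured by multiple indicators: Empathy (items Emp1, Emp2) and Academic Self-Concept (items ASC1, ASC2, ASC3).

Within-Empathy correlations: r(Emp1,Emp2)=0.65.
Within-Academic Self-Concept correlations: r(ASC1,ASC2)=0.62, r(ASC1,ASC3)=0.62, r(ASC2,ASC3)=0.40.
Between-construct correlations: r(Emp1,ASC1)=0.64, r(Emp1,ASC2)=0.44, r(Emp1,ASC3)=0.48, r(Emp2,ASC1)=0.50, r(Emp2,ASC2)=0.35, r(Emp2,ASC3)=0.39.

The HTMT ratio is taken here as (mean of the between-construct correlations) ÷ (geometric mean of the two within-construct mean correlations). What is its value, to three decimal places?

0.783

Mean between = 2.80/6 = 0.4667.
Mean within-Emp = 0.65/1 = 0.6500; mean within-ASC = 1.64/3 = 0.5467.
Geometric mean = √(0.6500 × 0.5467) = 0.5961.
HTMT = 0.4667 / 0.5961 = 0.783.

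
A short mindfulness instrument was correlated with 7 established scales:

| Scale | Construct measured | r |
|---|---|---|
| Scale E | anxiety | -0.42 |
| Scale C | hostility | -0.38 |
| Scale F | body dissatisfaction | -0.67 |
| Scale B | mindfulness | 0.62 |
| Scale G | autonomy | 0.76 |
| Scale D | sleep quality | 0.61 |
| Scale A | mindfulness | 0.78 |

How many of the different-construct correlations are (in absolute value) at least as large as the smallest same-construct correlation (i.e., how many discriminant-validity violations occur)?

2

Convergent (same construct = mindfulness): Scale B, Scale A.
Smallest convergent = 0.62. Discriminant |r|: 0.42, 0.38, 0.67, 0.76, 0.61; count ≥ 0.62 → 2.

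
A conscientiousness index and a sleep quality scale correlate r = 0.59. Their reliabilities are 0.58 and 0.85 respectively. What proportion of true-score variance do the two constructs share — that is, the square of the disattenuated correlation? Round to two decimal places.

0.71

Disattenuated r = 0.59 / √(0.58 × 0.85) = 0.59 / 0.7021 = 0.8403.
Shared true-score variance = 0.8403² = 0.7061 ≈ 0.71.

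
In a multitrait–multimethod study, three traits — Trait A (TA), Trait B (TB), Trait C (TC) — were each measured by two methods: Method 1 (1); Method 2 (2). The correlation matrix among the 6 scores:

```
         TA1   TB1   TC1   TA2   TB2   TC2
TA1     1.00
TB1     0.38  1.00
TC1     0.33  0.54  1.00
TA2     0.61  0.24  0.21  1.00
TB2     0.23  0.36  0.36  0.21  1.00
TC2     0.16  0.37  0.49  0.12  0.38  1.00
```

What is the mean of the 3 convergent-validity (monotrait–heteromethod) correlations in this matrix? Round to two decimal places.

Convergent values: 0.61, 0.36, 0.49; mean = 1.46/3 = 0.49.

0.49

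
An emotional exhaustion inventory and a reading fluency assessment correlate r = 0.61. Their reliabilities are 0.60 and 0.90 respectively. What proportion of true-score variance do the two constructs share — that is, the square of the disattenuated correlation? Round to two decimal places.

Disattenuated r = 0.61 / √(0.60 × 0.90) = 0.61 / 0.7348 = 0.8302.
Shared true-score variance = 0.8302² = 0.6892 ≈ 0.69.

0.69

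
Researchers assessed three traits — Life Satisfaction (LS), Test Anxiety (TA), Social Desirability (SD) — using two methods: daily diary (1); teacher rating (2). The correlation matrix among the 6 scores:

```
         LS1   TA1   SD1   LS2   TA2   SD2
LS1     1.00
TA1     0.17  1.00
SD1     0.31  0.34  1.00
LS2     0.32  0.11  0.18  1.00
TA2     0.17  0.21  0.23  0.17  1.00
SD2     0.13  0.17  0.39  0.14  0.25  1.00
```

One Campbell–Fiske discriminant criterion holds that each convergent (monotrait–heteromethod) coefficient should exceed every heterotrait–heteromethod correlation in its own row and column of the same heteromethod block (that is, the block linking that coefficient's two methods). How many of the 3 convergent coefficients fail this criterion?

1

Convergent coefficients and their comparison sets:
LS (methods 1·2): 0.32 vs {0.17, 0.11, 0.13, 0.18} → pass.
TA (methods 1·2): 0.21 vs {0.11, 0.17, 0.17, 0.23} → fail.
SD (methods 1·2): 0.39 vs {0.18, 0.13, 0.23, 0.17} → pass.
1 of 3 fail.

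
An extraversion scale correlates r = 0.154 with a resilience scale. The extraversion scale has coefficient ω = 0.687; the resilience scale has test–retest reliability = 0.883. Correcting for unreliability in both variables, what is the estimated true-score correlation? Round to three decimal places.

r_true = r_obs / √(r_xx · r_yy) = 0.154 / √(0.687 × 0.883) = 0.154 / √0.606621 = 0.154 / 0.7789 ≈ 0.198.

0.198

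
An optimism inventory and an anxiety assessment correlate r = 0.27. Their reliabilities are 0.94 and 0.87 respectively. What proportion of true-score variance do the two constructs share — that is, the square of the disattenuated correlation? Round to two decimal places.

0.09

Disattenuated r = 0.27 / √(0.94 × 0.87) = 0.27 / 0.9043 = 0.2986.
Shared true-score variance = 0.2986² = 0.0892 ≈ 0.09.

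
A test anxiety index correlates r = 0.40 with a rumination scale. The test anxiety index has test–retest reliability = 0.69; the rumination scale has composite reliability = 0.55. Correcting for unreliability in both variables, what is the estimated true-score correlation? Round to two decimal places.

r_true = r_obs / √(r_xx · r_yy) = 0.40 / √(0.69 × 0.55) = 0.40 / √0.3795 = 0.40 / 0.6160 ≈ 0.65.

0.65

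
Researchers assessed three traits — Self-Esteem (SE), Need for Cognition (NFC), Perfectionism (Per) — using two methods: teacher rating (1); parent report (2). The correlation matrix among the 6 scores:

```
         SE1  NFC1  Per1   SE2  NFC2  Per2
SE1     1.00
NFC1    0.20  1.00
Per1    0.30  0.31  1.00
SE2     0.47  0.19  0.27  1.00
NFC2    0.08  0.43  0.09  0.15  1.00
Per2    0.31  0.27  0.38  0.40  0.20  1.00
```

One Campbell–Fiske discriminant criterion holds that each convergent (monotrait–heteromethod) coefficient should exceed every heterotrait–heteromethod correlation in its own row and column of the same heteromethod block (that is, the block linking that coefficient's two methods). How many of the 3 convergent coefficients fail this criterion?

0

Checking each validity diagonal entry against its comparison values:
SE (methods 1·2): 0.47 vs {0.08, 0.19, 0.31, 0.27} → pass.
NFC (methods 1·2): 0.43 vs {0.19, 0.08, 0.27, 0.09} → pass.
Per (methods 1·2): 0.38 vs {0.27, 0.31, 0.09, 0.27} → pass.
0 of 3 fail.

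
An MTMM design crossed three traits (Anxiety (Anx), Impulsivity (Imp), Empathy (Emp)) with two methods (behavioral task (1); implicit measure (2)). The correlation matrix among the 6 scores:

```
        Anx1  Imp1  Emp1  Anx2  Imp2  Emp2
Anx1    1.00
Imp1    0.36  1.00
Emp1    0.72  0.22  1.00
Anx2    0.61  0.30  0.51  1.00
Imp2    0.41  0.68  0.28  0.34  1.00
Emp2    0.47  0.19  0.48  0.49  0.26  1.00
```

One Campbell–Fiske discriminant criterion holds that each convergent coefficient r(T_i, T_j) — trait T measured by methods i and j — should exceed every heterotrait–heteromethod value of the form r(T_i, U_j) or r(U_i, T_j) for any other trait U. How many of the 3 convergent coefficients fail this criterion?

1

Checking each validity diagonal entry against its comparison values:
Anx (methods 1·2): 0.61 vs {0.41, 0.30, 0.47, 0.51} → pass.
Imp (methods 1·2): 0.68 vs {0.30, 0.41, 0.19, 0.28} → pass.
Emp (methods 1·2): 0.48 vs {0.51, 0.47, 0.28, 0.19} → fail.
1 of 3 fail.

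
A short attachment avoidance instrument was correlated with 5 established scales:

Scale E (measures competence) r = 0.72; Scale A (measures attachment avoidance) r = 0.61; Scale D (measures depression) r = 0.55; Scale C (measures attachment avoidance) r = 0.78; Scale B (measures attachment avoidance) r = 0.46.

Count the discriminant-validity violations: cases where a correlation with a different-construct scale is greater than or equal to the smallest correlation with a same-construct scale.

Convergent (same construct = attachment avoidance): Scale A, Scale C, Scale B.
Smallest convergent = 0.46. Discriminant values: 0.72, 0.55; count ≥ 0.46 → 2.

2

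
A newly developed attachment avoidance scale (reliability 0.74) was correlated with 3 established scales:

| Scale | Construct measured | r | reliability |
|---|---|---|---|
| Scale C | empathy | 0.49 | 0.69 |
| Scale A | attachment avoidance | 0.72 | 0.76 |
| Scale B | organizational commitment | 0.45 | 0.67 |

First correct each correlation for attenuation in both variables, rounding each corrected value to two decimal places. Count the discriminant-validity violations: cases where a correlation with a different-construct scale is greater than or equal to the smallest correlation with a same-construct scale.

Disattenuated r (r / √(r_scale · r_new)):
  Scale C (disc): 0.49 / √(0.69·0.74) = 0.69
  Scale A (conv): 0.72 / √(0.76·0.74) = 0.96
  Scale B (disc): 0.45 / √(0.67·0.74) = 0.64
Smallest convergent = 0.96. Discriminant values: 0.69, 0.64; count ≥ 0.96 → 0.

0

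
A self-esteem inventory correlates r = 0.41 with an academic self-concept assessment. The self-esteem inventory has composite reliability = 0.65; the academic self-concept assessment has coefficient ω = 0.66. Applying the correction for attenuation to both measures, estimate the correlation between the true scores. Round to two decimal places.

r_true = r_obs / √(r_xx · r_yy) = 0.41 / √(0.65 × 0.66) = 0.41 / √0.4290 = 0.41 / 0.6550 ≈ 0.63.

0.63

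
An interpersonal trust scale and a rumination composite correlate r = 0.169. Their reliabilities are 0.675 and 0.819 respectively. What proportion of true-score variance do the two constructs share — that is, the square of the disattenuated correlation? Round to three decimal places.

Disattenuated r = 0.169 / √(0.675 × 0.819) = 0.169 / 0.7435 = 0.2273.
Shared true-score variance = 0.2273² = 0.0517 ≈ 0.052.

0.052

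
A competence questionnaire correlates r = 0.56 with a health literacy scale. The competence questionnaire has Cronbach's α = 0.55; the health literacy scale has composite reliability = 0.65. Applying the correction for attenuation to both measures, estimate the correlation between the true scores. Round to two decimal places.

r_true = r_obs / √(r_xx · r_yy) = 0.56 / √(0.55 × 0.65) = 0.56 / √0.3575 = 0.56 / 0.5979 ≈ 0.94.

0.94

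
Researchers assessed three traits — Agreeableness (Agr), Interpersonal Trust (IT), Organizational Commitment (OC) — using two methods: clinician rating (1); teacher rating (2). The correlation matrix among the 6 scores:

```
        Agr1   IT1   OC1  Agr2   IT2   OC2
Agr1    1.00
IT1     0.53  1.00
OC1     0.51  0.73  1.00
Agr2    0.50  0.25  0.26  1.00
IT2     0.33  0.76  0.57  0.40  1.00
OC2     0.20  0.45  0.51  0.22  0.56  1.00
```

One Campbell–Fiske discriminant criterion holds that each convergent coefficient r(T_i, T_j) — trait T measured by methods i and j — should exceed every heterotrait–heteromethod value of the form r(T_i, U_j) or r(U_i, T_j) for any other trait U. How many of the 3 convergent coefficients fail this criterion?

Checking each validity diagonal entry against its comparison values:
Agr (methods 1·2): 0.50 vs {0.33, 0.25, 0.20, 0.26} → pass.
IT (methods 1·2): 0.76 vs {0.25, 0.33, 0.45, 0.57} → pass.
OC (methods 1·2): 0.51 vs {0.26, 0.20, 0.57, 0.45} → fail.
1 of 3 fail.

1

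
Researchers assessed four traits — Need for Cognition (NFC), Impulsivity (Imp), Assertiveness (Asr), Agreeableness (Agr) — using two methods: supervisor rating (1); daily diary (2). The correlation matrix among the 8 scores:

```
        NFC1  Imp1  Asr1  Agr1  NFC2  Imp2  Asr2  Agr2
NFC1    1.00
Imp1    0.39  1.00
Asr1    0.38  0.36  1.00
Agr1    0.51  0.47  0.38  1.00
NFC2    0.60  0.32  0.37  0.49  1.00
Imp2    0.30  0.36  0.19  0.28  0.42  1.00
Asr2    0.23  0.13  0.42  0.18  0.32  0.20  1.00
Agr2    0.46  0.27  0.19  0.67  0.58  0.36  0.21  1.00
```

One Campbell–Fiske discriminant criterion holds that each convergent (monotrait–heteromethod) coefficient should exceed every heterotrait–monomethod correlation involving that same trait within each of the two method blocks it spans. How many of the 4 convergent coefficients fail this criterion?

1

Convergent coefficients and their comparison sets:
NFC (methods 1·2): 0.60 vs {0.39, 0.42, 0.38, 0.32, 0.51, 0.58} → pass.
Imp (methods 1·2): 0.36 vs {0.39, 0.42, 0.36, 0.20, 0.47, 0.36} → fail.
Asr (methods 1·2): 0.42 vs {0.38, 0.32, 0.36, 0.20, 0.38, 0.21} → pass.
Agr (methods 1·2): 0.67 vs {0.51, 0.58, 0.47, 0.36, 0.38, 0.21} → pass.
1 of 4 fail.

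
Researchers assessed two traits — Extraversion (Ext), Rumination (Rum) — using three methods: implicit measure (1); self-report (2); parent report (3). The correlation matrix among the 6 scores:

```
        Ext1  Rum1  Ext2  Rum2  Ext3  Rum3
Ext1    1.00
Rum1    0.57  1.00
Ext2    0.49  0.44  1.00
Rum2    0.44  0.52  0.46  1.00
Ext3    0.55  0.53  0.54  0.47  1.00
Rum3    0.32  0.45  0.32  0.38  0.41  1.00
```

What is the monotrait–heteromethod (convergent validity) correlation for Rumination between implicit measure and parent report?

0.45

Same trait (Rum), different methods: r(Rum1, Rum3) = 0.45.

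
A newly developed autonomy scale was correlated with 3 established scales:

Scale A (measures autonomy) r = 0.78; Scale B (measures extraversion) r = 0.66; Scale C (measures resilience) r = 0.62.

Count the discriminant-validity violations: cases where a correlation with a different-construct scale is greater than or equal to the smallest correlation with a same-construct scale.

0

Convergent (same construct = autonomy): Scale A.
Smallest convergent = 0.78. Discriminant values: 0.66, 0.62; count ≥ 0.78 → 0.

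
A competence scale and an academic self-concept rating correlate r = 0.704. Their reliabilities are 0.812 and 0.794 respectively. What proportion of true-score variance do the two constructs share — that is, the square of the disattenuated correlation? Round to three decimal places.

Disattenuated r = 0.704 / √(0.812 × 0.794) = 0.704 / 0.8029 = 0.8768.
Shared true-score variance = 0.8768² = 0.7688 ≈ 0.769.

0.769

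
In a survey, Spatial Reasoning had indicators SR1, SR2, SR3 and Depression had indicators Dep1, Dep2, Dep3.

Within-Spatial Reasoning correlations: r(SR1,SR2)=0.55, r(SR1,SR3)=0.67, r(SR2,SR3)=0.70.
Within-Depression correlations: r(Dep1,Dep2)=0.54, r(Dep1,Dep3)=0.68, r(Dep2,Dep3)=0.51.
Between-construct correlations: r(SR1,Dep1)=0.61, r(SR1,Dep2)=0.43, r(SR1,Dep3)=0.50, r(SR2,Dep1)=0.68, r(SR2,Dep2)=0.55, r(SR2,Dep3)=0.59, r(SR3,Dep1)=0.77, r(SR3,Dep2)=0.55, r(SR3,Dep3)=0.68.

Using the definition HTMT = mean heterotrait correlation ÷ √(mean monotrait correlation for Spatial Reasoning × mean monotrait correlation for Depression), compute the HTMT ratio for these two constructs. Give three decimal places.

0.980

Mean between = 5.36/9 = 0.5956.
Mean within-SR = 1.92/3 = 0.6400; mean within-Dep = 1.73/3 = 0.5767.
Geometric mean = √(0.6400 × 0.5767) = 0.6075.
HTMT = 0.5956 / 0.6075 = 0.980.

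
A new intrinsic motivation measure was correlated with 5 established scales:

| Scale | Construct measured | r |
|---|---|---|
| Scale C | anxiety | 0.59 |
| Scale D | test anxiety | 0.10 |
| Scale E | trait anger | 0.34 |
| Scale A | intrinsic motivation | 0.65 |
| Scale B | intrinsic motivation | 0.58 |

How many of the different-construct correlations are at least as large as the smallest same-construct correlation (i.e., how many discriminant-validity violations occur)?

1

Convergent (same construct = intrinsic motivation): Scale A, Scale B.
Smallest convergent = 0.58. Discriminant values: 0.59, 0.10, 0.34; count ≥ 0.58 → 1.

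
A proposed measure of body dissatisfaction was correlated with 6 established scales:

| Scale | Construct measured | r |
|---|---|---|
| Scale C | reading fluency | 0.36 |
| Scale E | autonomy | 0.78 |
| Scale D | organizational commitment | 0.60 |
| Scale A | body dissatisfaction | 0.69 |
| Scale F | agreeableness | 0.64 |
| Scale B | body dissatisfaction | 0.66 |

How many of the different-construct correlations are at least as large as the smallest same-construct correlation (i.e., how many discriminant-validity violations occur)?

1

Convergent (same construct = body dissatisfaction): Scale A, Scale B.
Smallest convergent = 0.66. Discriminant values: 0.36, 0.78, 0.60, 0.64; count ≥ 0.66 → 1.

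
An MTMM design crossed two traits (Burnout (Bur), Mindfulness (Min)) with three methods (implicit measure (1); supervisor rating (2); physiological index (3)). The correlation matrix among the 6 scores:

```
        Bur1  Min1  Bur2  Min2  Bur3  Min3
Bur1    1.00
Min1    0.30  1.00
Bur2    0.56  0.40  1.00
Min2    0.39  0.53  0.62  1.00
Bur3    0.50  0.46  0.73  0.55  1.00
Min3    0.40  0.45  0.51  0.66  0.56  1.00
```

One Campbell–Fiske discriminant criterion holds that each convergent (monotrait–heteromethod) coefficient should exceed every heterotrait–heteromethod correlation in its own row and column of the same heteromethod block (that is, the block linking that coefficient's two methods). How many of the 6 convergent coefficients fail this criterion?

1

Checking each validity diagonal entry against its comparison values:
Bur (methods 1·2): 0.56 vs {0.39, 0.40} → pass.
Bur (methods 1·3): 0.50 vs {0.40, 0.46} → pass.
Bur (methods 2·3): 0.73 vs {0.51, 0.55} → pass.
Min (methods 1·2): 0.53 vs {0.40, 0.39} → pass.
Min (methods 1·3): 0.45 vs {0.46, 0.40} → fail.
Min (methods 2·3): 0.66 vs {0.55, 0.51} → pass.
1 of 6 fail.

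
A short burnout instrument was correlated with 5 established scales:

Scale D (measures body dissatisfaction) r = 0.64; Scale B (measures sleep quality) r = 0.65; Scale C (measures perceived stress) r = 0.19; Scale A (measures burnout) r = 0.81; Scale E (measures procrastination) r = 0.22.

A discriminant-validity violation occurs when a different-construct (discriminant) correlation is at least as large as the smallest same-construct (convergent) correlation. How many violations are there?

0

Convergent (same construct = burnout): Scale A.
Smallest convergent = 0.81. Discriminant values: 0.64, 0.65, 0.19, 0.22; count ≥ 0.81 → 0.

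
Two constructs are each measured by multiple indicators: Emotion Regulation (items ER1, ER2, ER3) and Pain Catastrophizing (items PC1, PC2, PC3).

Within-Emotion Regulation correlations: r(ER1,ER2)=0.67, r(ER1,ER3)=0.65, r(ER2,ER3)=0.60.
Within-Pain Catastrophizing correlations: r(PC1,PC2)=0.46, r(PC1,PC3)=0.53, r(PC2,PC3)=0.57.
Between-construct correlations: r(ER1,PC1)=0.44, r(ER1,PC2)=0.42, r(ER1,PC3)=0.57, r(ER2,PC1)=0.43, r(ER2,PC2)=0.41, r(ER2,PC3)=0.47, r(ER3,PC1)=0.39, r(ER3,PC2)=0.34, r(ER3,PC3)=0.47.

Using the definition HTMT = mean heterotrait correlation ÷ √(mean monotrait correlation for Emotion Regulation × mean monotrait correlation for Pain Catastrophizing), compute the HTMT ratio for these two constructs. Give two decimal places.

0.76

Mean heterotrait r = 3.94/9 = 0.4378.
Mean within-ER = 1.92/3 = 0.6400; mean within-PC = 1.56/3 = 0.5200.
Geometric mean = √(0.6400 × 0.5200) = 0.5769.
HTMT = 0.4378 / 0.5769 = 0.76.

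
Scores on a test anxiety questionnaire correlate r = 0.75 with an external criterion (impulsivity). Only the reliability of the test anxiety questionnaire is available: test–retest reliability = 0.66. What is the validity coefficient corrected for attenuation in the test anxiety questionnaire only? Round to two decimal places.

Single correction: r_c = r_obs / √r_xx = 0.75 / √0.66 = 0.75 / 0.8124 ≈ 0.92.

0.92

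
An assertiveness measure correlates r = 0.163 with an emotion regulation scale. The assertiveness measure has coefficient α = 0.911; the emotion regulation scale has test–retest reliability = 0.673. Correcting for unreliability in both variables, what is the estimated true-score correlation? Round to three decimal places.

0.208

r_true = r_obs / √(r_xx · r_yy) = 0.163 / √(0.911 × 0.673) = 0.163 / √0.613103 = 0.163 / 0.7830 ≈ 0.208.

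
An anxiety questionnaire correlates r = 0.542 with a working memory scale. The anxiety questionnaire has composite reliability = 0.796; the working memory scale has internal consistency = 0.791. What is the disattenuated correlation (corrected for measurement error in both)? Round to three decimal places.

r_true = r_obs / √(r_xx · r_yy) = 0.542 / √(0.796 × 0.791) = 0.542 / √0.629636 = 0.542 / 0.7935 ≈ 0.683.

0.683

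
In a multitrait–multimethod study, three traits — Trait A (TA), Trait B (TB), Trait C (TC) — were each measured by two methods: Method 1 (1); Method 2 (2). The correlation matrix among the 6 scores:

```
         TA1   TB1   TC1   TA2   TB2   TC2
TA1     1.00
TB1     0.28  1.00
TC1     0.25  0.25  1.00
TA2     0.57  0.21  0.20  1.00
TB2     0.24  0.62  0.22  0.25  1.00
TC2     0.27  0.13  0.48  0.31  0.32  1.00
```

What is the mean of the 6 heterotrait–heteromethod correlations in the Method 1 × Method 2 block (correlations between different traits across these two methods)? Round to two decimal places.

HTHM values (method 1 × method 2): 0.24, 0.27, 0.21, 0.13, 0.20, 0.22; mean = 1.27/6 = 0.21.

0.21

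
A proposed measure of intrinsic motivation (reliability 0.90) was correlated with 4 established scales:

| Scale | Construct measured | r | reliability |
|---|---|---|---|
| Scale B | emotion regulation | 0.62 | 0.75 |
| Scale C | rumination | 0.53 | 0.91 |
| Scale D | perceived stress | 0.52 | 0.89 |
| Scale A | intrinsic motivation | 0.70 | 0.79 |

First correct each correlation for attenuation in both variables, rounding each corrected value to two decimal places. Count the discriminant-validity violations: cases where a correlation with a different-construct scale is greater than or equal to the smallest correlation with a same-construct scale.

Disattenuated r (r / √(r_scale · r_new)):
  Scale B (disc): 0.62 / √(0.75·0.90) = 0.75
  Scale C (disc): 0.53 / √(0.91·0.90) = 0.59
  Scale D (disc): 0.52 / √(0.89·0.90) = 0.58
  Scale A (conv): 0.70 / √(0.79·0.90) = 0.83
Smallest convergent = 0.83. Discriminant values: 0.75, 0.59, 0.58; count ≥ 0.83 → 0.

0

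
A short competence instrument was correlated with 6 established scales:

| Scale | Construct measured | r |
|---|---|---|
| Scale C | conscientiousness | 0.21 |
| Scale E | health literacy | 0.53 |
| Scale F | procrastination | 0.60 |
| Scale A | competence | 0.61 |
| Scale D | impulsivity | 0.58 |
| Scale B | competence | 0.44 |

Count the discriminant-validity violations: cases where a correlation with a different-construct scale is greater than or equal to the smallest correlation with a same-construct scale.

Convergent (same construct = competence): Scale A, Scale B.
Smallest convergent = 0.44. Discriminant values: 0.21, 0.53, 0.60, 0.58; count ≥ 0.44 → 3.

3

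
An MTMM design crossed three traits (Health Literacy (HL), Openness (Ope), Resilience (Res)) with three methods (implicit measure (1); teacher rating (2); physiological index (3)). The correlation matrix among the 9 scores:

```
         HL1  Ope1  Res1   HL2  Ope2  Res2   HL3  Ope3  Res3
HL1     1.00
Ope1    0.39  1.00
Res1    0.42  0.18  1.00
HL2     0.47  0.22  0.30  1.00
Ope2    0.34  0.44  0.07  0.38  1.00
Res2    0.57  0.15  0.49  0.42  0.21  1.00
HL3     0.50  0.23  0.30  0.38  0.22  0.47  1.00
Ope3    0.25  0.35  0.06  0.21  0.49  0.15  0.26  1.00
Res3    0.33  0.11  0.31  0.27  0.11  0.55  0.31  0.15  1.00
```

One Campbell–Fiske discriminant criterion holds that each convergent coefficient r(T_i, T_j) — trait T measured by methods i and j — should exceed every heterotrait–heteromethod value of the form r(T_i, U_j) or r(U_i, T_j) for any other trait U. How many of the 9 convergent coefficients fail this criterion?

Checking each validity diagonal entry against its comparison values:
HL (methods 1·2): 0.47 vs {0.34, 0.22, 0.57, 0.30} → fail.
HL (methods 1·3): 0.50 vs {0.25, 0.23, 0.33, 0.30} → pass.
HL (methods 2·3): 0.38 vs {0.21, 0.22, 0.27, 0.47} → fail.
Ope (methods 1·2): 0.44 vs {0.22, 0.34, 0.15, 0.07} → pass.
Ope (methods 1·3): 0.35 vs {0.23, 0.25, 0.11, 0.06} → pass.
Ope (methods 2·3): 0.49 vs {0.22, 0.21, 0.11, 0.15} → pass.
Res (methods 1·2): 0.49 vs {0.30, 0.57, 0.07, 0.15} → fail.
Res (methods 1·3): 0.31 vs {0.30, 0.33, 0.06, 0.11} → fail.
Res (methods 2·3): 0.55 vs {0.47, 0.27, 0.15, 0.11} → pass.
4 of 9 fail.

4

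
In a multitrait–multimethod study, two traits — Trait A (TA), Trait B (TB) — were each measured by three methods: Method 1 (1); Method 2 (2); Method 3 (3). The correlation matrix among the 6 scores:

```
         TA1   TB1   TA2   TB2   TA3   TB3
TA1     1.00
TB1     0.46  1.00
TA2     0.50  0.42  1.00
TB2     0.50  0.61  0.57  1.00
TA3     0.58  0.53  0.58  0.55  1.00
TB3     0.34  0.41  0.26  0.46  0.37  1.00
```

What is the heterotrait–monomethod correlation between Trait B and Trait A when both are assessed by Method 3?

Different traits, same method: r(TB3, TA3) = 0.37.

0.37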